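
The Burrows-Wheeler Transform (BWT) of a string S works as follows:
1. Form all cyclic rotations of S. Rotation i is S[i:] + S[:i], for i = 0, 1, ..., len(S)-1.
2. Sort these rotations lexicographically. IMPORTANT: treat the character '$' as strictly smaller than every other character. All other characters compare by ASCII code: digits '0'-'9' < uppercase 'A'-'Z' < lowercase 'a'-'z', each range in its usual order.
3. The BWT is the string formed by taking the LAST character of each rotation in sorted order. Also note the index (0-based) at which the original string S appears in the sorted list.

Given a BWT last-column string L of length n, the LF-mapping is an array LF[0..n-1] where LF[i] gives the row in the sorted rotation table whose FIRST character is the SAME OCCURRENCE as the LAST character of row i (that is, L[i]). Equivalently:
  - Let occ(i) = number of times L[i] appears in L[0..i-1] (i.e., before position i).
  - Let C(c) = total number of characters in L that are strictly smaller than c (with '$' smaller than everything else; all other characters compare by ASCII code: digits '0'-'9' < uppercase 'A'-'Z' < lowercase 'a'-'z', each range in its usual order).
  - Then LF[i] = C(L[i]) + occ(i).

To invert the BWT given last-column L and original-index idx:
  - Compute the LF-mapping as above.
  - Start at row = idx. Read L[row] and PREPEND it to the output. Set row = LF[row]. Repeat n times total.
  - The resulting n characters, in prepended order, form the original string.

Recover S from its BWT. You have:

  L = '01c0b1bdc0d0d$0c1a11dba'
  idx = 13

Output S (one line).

LF mapping: 1 6 16 2 13 7 14 19 17 3 20 4 21 0 5 18 8 11 9 10 22 15 12
Walk LF starting at row 13, prepending L[row]:
  step 1: row=13, L[13]='$', prepend. Next row=LF[13]=0
  step 2: row=0, L[0]='0', prepend. Next row=LF[0]=1
  step 3: row=1, L[1]='1', prepend. Next row=LF[1]=6
  step 4: row=6, L[6]='b', prepend. Next row=LF[6]=14
  step 5: row=14, L[14]='0', prepend. Next row=LF[14]=5
  step 6: row=5, L[5]='1', prepend. Next row=LF[5]=7
  step 7: row=7, L[7]='d', prepend. Next row=LF[7]=19
  step 8: row=19, L[19]='1', prepend. Next row=LF[19]=10
  step 9: row=10, L[10]='d', prepend. Next row=LF[10]=20
  step 10: row=20, L[20]='d', prepend. Next row=LF[20]=22
  step 11: row=22, L[22]='a', prepend. Next row=LF[22]=12
  step 12: row=12, L[12]='d', prepend. Next row=LF[12]=21
  step 13: row=21, L[21]='b', prepend. Next row=LF[21]=15
  step 14: row=15, L[15]='c', prepend. Next row=LF[15]=18
  step 15: row=18, L[18]='1', prepend. Next row=LF[18]=9
  step 16: row=9, L[9]='0', prepend. Next row=LF[9]=3
  step 17: row=3, L[3]='0', prepend. Next row=LF[3]=2
  step 18: row=2, L[2]='c', prepend. Next row=LF[2]=16
  step 19: row=16, L[16]='1', prepend. Next row=LF[16]=8
  step 20: row=8, L[8]='c', prepend. Next row=LF[8]=17
  step 21: row=17, L[17]='a', prepend. Next row=LF[17]=11
  step 22: row=11, L[11]='0', prepend. Next row=LF[11]=4
  step 23: row=4, L[4]='b', prepend. Next row=LF[4]=13
Reversed output: b0ac1c001cbdadd1d10b10$

Answer: b0ac1c001cbdadd1d10b10$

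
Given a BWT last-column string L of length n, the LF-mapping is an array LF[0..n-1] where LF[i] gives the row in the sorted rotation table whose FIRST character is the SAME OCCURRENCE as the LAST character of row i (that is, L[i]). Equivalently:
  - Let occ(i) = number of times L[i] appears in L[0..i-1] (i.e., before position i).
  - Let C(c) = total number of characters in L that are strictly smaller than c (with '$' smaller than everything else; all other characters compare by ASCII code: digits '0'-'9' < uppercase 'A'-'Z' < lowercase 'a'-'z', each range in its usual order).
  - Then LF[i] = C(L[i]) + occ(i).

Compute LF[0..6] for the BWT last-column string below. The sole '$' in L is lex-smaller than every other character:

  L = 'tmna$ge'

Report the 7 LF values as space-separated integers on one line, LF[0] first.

Answer: 6 4 5 1 0 3 2

Derivation:
Char counts: '$':1, 'a':1, 'e':1, 'g':1, 'm':1, 'n':1, 't':1
C (first-col start): C('$')=0, C('a')=1, C('e')=2, C('g')=3, C('m')=4, C('n')=5, C('t')=6
L[0]='t': occ=0, LF[0]=C('t')+0=6+0=6
L[1]='m': occ=0, LF[1]=C('m')+0=4+0=4
L[2]='n': occ=0, LF[2]=C('n')+0=5+0=5
L[3]='a': occ=0, LF[3]=C('a')+0=1+0=1
L[4]='$': occ=0, LF[4]=C('$')+0=0+0=0
L[5]='g': occ=0, LF[5]=C('g')+0=3+0=3
L[6]='e': occ=0, LF[6]=C('e')+0=2+0=2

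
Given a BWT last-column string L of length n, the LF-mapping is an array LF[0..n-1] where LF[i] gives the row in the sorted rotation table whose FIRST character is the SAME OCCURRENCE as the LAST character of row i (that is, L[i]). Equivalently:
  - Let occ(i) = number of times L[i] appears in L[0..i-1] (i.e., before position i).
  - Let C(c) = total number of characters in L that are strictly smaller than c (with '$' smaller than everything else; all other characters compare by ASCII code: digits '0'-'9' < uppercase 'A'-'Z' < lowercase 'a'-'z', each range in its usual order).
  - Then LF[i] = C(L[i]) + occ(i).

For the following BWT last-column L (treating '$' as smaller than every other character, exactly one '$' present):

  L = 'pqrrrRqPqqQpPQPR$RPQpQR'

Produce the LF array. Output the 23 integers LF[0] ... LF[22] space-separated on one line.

Char counts: '$':1, 'P':4, 'Q':4, 'R':4, 'p':3, 'q':4, 'r':3
C (first-col start): C('$')=0, C('P')=1, C('Q')=5, C('R')=9, C('p')=13, C('q')=16, C('r')=20
L[0]='p': occ=0, LF[0]=C('p')+0=13+0=13
L[1]='q': occ=0, LF[1]=C('q')+0=16+0=16
L[2]='r': occ=0, LF[2]=C('r')+0=20+0=20
L[3]='r': occ=1, LF[3]=C('r')+1=20+1=21
L[4]='r': occ=2, LF[4]=C('r')+2=20+2=22
L[5]='R': occ=0, LF[5]=C('R')+0=9+0=9
L[6]='q': occ=1, LF[6]=C('q')+1=16+1=17
L[7]='P': occ=0, LF[7]=C('P')+0=1+0=1
L[8]='q': occ=2, LF[8]=C('q')+2=16+2=18
L[9]='q': occ=3, LF[9]=C('q')+3=16+3=19
L[10]='Q': occ=0, LF[10]=C('Q')+0=5+0=5
L[11]='p': occ=1, LF[11]=C('p')+1=13+1=14
L[12]='P': occ=1, LF[12]=C('P')+1=1+1=2
L[13]='Q': occ=1, LF[13]=C('Q')+1=5+1=6
L[14]='P': occ=2, LF[14]=C('P')+2=1+2=3
L[15]='R': occ=1, LF[15]=C('R')+1=9+1=10
L[16]='$': occ=0, LF[16]=C('$')+0=0+0=0
L[17]='R': occ=2, LF[17]=C('R')+2=9+2=11
L[18]='P': occ=3, LF[18]=C('P')+3=1+3=4
L[19]='Q': occ=2, LF[19]=C('Q')+2=5+2=7
L[20]='p': occ=2, LF[20]=C('p')+2=13+2=15
L[21]='Q': occ=3, LF[21]=C('Q')+3=5+3=8
L[22]='R': occ=3, LF[22]=C('R')+3=9+3=12

Answer: 13 16 20 21 22 9 17 1 18 19 5 14 2 6 3 10 0 11 4 7 15 8 12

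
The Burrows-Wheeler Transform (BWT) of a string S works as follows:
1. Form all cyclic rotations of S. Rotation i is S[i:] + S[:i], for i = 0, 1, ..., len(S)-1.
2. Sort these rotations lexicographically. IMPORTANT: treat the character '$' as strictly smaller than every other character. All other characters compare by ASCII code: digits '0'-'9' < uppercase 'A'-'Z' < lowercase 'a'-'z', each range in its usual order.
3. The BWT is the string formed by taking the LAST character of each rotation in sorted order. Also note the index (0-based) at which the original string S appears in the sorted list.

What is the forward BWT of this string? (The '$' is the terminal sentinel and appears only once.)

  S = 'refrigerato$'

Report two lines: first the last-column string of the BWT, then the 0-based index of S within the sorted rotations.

Answer: orrgeirte$fa
9

Derivation:
All 12 rotations (rotation i = S[i:]+S[:i]):
  rot[0] = refrigerato$
  rot[1] = efrigerato$r
  rot[2] = frigerato$re
  rot[3] = rigerato$ref
  rot[4] = igerato$refr
  rot[5] = gerato$refri
  rot[6] = erato$refrig
  rot[7] = rato$refrige
  rot[8] = ato$refriger
  rot[9] = to$refrigera
  rot[10] = o$refrigerat
  rot[11] = $refrigerato
Sorted (with $ < everything):
  sorted[0] = $refrigerato  (last char: 'o')
  sorted[1] = ato$refriger  (last char: 'r')
  sorted[2] = efrigerato$r  (last char: 'r')
  sorted[3] = erato$refrig  (last char: 'g')
  sorted[4] = frigerato$re  (last char: 'e')
  sorted[5] = gerato$refri  (last char: 'i')
  sorted[6] = igerato$refr  (last char: 'r')
  sorted[7] = o$refrigerat  (last char: 't')
  sorted[8] = rato$refrige  (last char: 'e')
  sorted[9] = refrigerato$  (last char: '$')
  sorted[10] = rigerato$ref  (last char: 'f')
  sorted[11] = to$refrigera  (last char: 'a')
Last column: orrgeirte$fa
Original string S is at sorted index 9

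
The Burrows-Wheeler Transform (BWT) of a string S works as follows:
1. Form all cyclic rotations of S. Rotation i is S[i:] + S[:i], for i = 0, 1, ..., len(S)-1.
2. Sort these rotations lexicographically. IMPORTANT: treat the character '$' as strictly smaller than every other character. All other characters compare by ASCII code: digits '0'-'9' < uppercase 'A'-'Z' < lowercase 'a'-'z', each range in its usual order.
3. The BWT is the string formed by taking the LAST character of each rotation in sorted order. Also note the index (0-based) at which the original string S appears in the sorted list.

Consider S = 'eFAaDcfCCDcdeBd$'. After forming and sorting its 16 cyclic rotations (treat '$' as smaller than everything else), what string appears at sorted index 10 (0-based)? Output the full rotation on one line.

All 16 rotations (rotation i = S[i:]+S[:i]):
  rot[0] = eFAaDcfCCDcdeBd$
  rot[1] = FAaDcfCCDcdeBd$e
  rot[2] = AaDcfCCDcdeBd$eF
  rot[3] = aDcfCCDcdeBd$eFA
  rot[4] = DcfCCDcdeBd$eFAa
  rot[5] = cfCCDcdeBd$eFAaD
  rot[6] = fCCDcdeBd$eFAaDc
  rot[7] = CCDcdeBd$eFAaDcf
  rot[8] = CDcdeBd$eFAaDcfC
  rot[9] = DcdeBd$eFAaDcfCC
  rot[10] = cdeBd$eFAaDcfCCD
  rot[11] = deBd$eFAaDcfCCDc
  rot[12] = eBd$eFAaDcfCCDcd
  rot[13] = Bd$eFAaDcfCCDcde
  rot[14] = d$eFAaDcfCCDcdeB
  rot[15] = $eFAaDcfCCDcdeBd
Sorted (with $ < everything):
  sorted[0] = $eFAaDcfCCDcdeBd
  sorted[1] = AaDcfCCDcdeBd$eF
  sorted[2] = Bd$eFAaDcfCCDcde
  sorted[3] = CCDcdeBd$eFAaDcf
  sorted[4] = CDcdeBd$eFAaDcfC
  sorted[5] = DcdeBd$eFAaDcfCC
  sorted[6] = DcfCCDcdeBd$eFAa
  sorted[7] = FAaDcfCCDcdeBd$e
  sorted[8] = aDcfCCDcdeBd$eFA
  sorted[9] = cdeBd$eFAaDcfCCD
  sorted[10] = cfCCDcdeBd$eFAaD
  sorted[11] = d$eFAaDcfCCDcdeB
  sorted[12] = deBd$eFAaDcfCCDc
  sorted[13] = eBd$eFAaDcfCCDcd
  sorted[14] = eFAaDcfCCDcdeBd$
  sorted[15] = fCCDcdeBd$eFAaDc
sorted[10] = cfCCDcdeBd$eFAaD

Answer: cfCCDcdeBd$eFAaD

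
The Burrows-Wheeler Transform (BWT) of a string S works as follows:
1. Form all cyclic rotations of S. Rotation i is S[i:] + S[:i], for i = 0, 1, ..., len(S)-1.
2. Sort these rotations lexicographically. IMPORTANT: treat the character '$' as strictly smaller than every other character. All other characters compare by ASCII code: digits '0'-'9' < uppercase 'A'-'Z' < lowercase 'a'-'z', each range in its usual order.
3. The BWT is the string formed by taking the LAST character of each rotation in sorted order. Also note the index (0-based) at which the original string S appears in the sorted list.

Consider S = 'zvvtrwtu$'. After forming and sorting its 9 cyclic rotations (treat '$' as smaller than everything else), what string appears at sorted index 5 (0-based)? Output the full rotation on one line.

Answer: vtrwtu$zv

Derivation:
All 9 rotations (rotation i = S[i:]+S[:i]):
  rot[0] = zvvtrwtu$
  rot[1] = vvtrwtu$z
  rot[2] = vtrwtu$zv
  rot[3] = trwtu$zvv
  rot[4] = rwtu$zvvt
  rot[5] = wtu$zvvtr
  rot[6] = tu$zvvtrw
  rot[7] = u$zvvtrwt
  rot[8] = $zvvtrwtu
Sorted (with $ < everything):
  sorted[0] = $zvvtrwtu
  sorted[1] = rwtu$zvvt
  sorted[2] = trwtu$zvv
  sorted[3] = tu$zvvtrw
  sorted[4] = u$zvvtrwt
  sorted[5] = vtrwtu$zv
  sorted[6] = vvtrwtu$z
  sorted[7] = wtu$zvvtr
  sorted[8] = zvvtrwtu$
sorted[5] = vtrwtu$zv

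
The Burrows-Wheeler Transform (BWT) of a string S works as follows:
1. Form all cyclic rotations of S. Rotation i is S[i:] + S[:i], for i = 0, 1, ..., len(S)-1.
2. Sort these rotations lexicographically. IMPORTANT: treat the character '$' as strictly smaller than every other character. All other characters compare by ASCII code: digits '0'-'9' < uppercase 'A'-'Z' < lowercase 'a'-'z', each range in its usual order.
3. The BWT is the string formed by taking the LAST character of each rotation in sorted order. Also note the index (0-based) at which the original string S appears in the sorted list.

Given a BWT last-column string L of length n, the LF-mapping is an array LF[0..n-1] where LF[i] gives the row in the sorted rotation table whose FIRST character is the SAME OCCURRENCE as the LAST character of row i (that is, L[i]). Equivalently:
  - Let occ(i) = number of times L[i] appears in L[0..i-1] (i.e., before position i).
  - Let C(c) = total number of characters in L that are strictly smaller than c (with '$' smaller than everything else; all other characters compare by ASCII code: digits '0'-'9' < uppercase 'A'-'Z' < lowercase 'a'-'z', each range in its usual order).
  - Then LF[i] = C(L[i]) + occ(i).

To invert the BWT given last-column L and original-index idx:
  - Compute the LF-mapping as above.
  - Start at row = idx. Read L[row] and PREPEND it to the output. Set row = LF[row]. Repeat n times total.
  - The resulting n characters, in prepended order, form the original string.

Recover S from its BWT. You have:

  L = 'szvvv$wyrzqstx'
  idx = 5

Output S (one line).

LF mapping: 3 12 6 7 8 0 9 11 2 13 1 4 5 10
Walk LF starting at row 5, prepending L[row]:
  step 1: row=5, L[5]='$', prepend. Next row=LF[5]=0
  step 2: row=0, L[0]='s', prepend. Next row=LF[0]=3
  step 3: row=3, L[3]='v', prepend. Next row=LF[3]=7
  step 4: row=7, L[7]='y', prepend. Next row=LF[7]=11
  step 5: row=11, L[11]='s', prepend. Next row=LF[11]=4
  step 6: row=4, L[4]='v', prepend. Next row=LF[4]=8
  step 7: row=8, L[8]='r', prepend. Next row=LF[8]=2
  step 8: row=2, L[2]='v', prepend. Next row=LF[2]=6
  step 9: row=6, L[6]='w', prepend. Next row=LF[6]=9
  step 10: row=9, L[9]='z', prepend. Next row=LF[9]=13
  step 11: row=13, L[13]='x', prepend. Next row=LF[13]=10
  step 12: row=10, L[10]='q', prepend. Next row=LF[10]=1
  step 13: row=1, L[1]='z', prepend. Next row=LF[1]=12
  step 14: row=12, L[12]='t', prepend. Next row=LF[12]=5
Reversed output: tzqxzwvrvsyvs$

Answer: tzqxzwvrvsyvs$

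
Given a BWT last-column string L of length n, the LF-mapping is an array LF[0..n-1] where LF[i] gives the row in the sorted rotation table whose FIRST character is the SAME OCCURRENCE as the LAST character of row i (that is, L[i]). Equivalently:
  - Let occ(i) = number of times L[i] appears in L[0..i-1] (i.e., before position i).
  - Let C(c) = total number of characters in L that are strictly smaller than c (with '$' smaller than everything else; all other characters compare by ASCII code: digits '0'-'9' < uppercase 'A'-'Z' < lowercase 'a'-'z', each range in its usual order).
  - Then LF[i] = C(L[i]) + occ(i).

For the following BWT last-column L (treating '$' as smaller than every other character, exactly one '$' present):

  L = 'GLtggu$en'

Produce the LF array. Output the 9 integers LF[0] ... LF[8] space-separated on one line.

Answer: 1 2 7 4 5 8 0 3 6

Derivation:
Char counts: '$':1, 'G':1, 'L':1, 'e':1, 'g':2, 'n':1, 't':1, 'u':1
C (first-col start): C('$')=0, C('G')=1, C('L')=2, C('e')=3, C('g')=4, C('n')=6, C('t')=7, C('u')=8
L[0]='G': occ=0, LF[0]=C('G')+0=1+0=1
L[1]='L': occ=0, LF[1]=C('L')+0=2+0=2
L[2]='t': occ=0, LF[2]=C('t')+0=7+0=7
L[3]='g': occ=0, LF[3]=C('g')+0=4+0=4
L[4]='g': occ=1, LF[4]=C('g')+1=4+1=5
L[5]='u': occ=0, LF[5]=C('u')+0=8+0=8
L[6]='$': occ=0, LF[6]=C('$')+0=0+0=0
L[7]='e': occ=0, LF[7]=C('e')+0=3+0=3
L[8]='n': occ=0, LF[8]=C('n')+0=6+0=6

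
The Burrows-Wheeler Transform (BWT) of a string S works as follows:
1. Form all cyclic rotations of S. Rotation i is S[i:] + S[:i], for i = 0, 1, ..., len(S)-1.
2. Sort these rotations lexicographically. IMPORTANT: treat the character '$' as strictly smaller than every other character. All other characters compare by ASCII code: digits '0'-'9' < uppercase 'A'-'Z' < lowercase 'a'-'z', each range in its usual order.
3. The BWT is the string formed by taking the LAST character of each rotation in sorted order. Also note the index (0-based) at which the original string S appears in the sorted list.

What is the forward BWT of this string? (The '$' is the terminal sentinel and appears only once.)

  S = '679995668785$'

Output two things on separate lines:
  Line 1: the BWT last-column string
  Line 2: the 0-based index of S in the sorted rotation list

All 13 rotations (rotation i = S[i:]+S[:i]):
  rot[0] = 679995668785$
  rot[1] = 79995668785$6
  rot[2] = 9995668785$67
  rot[3] = 995668785$679
  rot[4] = 95668785$6799
  rot[5] = 5668785$67999
  rot[6] = 668785$679995
  rot[7] = 68785$6799956
  rot[8] = 8785$67999566
  rot[9] = 785$679995668
  rot[10] = 85$6799956687
  rot[11] = 5$67999566878
  rot[12] = $679995668785
Sorted (with $ < everything):
  sorted[0] = $679995668785  (last char: '5')
  sorted[1] = 5$67999566878  (last char: '8')
  sorted[2] = 5668785$67999  (last char: '9')
  sorted[3] = 668785$679995  (last char: '5')
  sorted[4] = 679995668785$  (last char: '$')
  sorted[5] = 68785$6799956  (last char: '6')
  sorted[6] = 785$679995668  (last char: '8')
  sorted[7] = 79995668785$6  (last char: '6')
  sorted[8] = 85$6799956687  (last char: '7')
  sorted[9] = 8785$67999566  (last char: '6')
  sorted[10] = 95668785$6799  (last char: '9')
  sorted[11] = 995668785$679  (last char: '9')
  sorted[12] = 9995668785$67  (last char: '7')
Last column: 5895$68676997
Original string S is at sorted index 4

Answer: 5895$68676997
4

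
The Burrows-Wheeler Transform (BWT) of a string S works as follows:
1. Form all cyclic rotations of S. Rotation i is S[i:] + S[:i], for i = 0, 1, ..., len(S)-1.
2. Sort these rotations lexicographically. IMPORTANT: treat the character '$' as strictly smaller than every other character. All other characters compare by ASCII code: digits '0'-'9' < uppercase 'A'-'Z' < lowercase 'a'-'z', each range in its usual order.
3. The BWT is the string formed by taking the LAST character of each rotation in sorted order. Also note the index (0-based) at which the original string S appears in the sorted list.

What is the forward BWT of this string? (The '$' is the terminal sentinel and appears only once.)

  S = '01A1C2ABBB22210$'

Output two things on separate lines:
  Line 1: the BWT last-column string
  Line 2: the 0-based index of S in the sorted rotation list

Answer: 01$20A22BC12BBA1
2

Derivation:
All 16 rotations (rotation i = S[i:]+S[:i]):
  rot[0] = 01A1C2ABBB22210$
  rot[1] = 1A1C2ABBB22210$0
  rot[2] = A1C2ABBB22210$01
  rot[3] = 1C2ABBB22210$01A
  rot[4] = C2ABBB22210$01A1
  rot[5] = 2ABBB22210$01A1C
  rot[6] = ABBB22210$01A1C2
  rot[7] = BBB22210$01A1C2A
  rot[8] = BB22210$01A1C2AB
  rot[9] = B22210$01A1C2ABB
  rot[10] = 22210$01A1C2ABBB
  rot[11] = 2210$01A1C2ABBB2
  rot[12] = 210$01A1C2ABBB22
  rot[13] = 10$01A1C2ABBB222
  rot[14] = 0$01A1C2ABBB2221
  rot[15] = $01A1C2ABBB22210
Sorted (with $ < everything):
  sorted[0] = $01A1C2ABBB22210  (last char: '0')
  sorted[1] = 0$01A1C2ABBB2221  (last char: '1')
  sorted[2] = 01A1C2ABBB22210$  (last char: '$')
  sorted[3] = 10$01A1C2ABBB222  (last char: '2')
  sorted[4] = 1A1C2ABBB22210$0  (last char: '0')
  sorted[5] = 1C2ABBB22210$01A  (last char: 'A')
  sorted[6] = 210$01A1C2ABBB22  (last char: '2')
  sorted[7] = 2210$01A1C2ABBB2  (last char: '2')
  sorted[8] = 22210$01A1C2ABBB  (last char: 'B')
  sorted[9] = 2ABBB22210$01A1C  (last char: 'C')
  sorted[10] = A1C2ABBB22210$01  (last char: '1')
  sorted[11] = ABBB22210$01A1C2  (last char: '2')
  sorted[12] = B22210$01A1C2ABB  (last char: 'B')
  sorted[13] = BB22210$01A1C2AB  (last char: 'B')
  sorted[14] = BBB22210$01A1C2A  (last char: 'A')
  sorted[15] = C2ABBB22210$01A1  (last char: '1')
Last column: 01$20A22BC12BBA1
Original string S is at sorted index 2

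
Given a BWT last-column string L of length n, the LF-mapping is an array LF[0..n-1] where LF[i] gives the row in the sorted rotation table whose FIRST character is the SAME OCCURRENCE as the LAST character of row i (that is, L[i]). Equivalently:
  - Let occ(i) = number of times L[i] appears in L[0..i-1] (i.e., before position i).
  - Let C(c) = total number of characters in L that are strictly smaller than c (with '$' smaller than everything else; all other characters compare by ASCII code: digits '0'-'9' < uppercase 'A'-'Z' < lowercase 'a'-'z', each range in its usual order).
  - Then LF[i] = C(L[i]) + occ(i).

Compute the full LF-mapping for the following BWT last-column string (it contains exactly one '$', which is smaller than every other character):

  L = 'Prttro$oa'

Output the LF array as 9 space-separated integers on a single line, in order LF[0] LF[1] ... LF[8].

Answer: 1 5 7 8 6 3 0 4 2

Derivation:
Char counts: '$':1, 'P':1, 'a':1, 'o':2, 'r':2, 't':2
C (first-col start): C('$')=0, C('P')=1, C('a')=2, C('o')=3, C('r')=5, C('t')=7
L[0]='P': occ=0, LF[0]=C('P')+0=1+0=1
L[1]='r': occ=0, LF[1]=C('r')+0=5+0=5
L[2]='t': occ=0, LF[2]=C('t')+0=7+0=7
L[3]='t': occ=1, LF[3]=C('t')+1=7+1=8
L[4]='r': occ=1, LF[4]=C('r')+1=5+1=6
L[5]='o': occ=0, LF[5]=C('o')+0=3+0=3
L[6]='$': occ=0, LF[6]=C('$')+0=0+0=0
L[7]='o': occ=1, LF[7]=C('o')+1=3+1=4
L[8]='a': occ=0, LF[8]=C('a')+0=2+0=2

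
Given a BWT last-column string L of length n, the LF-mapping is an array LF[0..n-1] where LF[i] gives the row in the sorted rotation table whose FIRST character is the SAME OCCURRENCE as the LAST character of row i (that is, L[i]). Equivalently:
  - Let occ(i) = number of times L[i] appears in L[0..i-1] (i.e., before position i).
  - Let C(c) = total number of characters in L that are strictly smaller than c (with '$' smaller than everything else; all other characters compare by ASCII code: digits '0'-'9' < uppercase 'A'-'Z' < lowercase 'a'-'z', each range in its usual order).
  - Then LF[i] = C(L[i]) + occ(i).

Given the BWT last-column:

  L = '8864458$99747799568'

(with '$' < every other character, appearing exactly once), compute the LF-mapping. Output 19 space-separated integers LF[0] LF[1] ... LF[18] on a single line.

Answer: 11 12 6 1 2 4 13 0 15 16 8 3 9 10 17 18 5 7 14

Derivation:
Char counts: '$':1, '4':3, '5':2, '6':2, '7':3, '8':4, '9':4
C (first-col start): C('$')=0, C('4')=1, C('5')=4, C('6')=6, C('7')=8, C('8')=11, C('9')=15
L[0]='8': occ=0, LF[0]=C('8')+0=11+0=11
L[1]='8': occ=1, LF[1]=C('8')+1=11+1=12
L[2]='6': occ=0, LF[2]=C('6')+0=6+0=6
L[3]='4': occ=0, LF[3]=C('4')+0=1+0=1
L[4]='4': occ=1, LF[4]=C('4')+1=1+1=2
L[5]='5': occ=0, LF[5]=C('5')+0=4+0=4
L[6]='8': occ=2, LF[6]=C('8')+2=11+2=13
L[7]='$': occ=0, LF[7]=C('$')+0=0+0=0
L[8]='9': occ=0, LF[8]=C('9')+0=15+0=15
L[9]='9': occ=1, LF[9]=C('9')+1=15+1=16
L[10]='7': occ=0, LF[10]=C('7')+0=8+0=8
L[11]='4': occ=2, LF[11]=C('4')+2=1+2=3
L[12]='7': occ=1, LF[12]=C('7')+1=8+1=9
L[13]='7': occ=2, LF[13]=C('7')+2=8+2=10
L[14]='9': occ=2, LF[14]=C('9')+2=15+2=17
L[15]='9': occ=3, LF[15]=C('9')+3=15+3=18
L[16]='5': occ=1, LF[16]=C('5')+1=4+1=5
L[17]='6': occ=1, LF[17]=C('6')+1=6+1=7
L[18]='8': occ=3, LF[18]=C('8')+3=11+3=14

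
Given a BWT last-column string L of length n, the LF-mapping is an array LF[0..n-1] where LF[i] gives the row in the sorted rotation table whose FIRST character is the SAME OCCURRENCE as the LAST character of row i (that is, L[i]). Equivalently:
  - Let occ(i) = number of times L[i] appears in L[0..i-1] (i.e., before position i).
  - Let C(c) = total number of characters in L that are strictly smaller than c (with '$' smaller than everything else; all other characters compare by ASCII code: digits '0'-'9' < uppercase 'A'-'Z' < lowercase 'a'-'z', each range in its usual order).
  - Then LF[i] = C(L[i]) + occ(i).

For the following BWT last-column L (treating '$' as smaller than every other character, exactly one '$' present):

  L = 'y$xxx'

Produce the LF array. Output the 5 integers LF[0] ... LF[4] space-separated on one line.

Answer: 4 0 1 2 3

Derivation:
Char counts: '$':1, 'x':3, 'y':1
C (first-col start): C('$')=0, C('x')=1, C('y')=4
L[0]='y': occ=0, LF[0]=C('y')+0=4+0=4
L[1]='$': occ=0, LF[1]=C('$')+0=0+0=0
L[2]='x': occ=0, LF[2]=C('x')+0=1+0=1
L[3]='x': occ=1, LF[3]=C('x')+1=1+1=2
L[4]='x': occ=2, LF[4]=C('x')+2=1+2=3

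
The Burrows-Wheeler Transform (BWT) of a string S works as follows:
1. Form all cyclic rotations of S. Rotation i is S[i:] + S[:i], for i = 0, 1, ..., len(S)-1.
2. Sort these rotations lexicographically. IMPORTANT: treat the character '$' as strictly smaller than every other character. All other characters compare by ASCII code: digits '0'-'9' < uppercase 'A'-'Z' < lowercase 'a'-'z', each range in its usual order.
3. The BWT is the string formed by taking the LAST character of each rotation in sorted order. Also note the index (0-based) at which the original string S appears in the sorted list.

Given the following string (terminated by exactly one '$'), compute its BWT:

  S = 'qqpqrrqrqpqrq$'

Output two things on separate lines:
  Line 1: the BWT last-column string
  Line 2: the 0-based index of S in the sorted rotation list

All 14 rotations (rotation i = S[i:]+S[:i]):
  rot[0] = qqpqrrqrqpqrq$
  rot[1] = qpqrrqrqpqrq$q
  rot[2] = pqrrqrqpqrq$qq
  rot[3] = qrrqrqpqrq$qqp
  rot[4] = rrqrqpqrq$qqpq
  rot[5] = rqrqpqrq$qqpqr
  rot[6] = qrqpqrq$qqpqrr
  rot[7] = rqpqrq$qqpqrrq
  rot[8] = qpqrq$qqpqrrqr
  rot[9] = pqrq$qqpqrrqrq
  rot[10] = qrq$qqpqrrqrqp
  rot[11] = rq$qqpqrrqrqpq
  rot[12] = q$qqpqrrqrqpqr
  rot[13] = $qqpqrrqrqpqrq
Sorted (with $ < everything):
  sorted[0] = $qqpqrrqrqpqrq  (last char: 'q')
  sorted[1] = pqrq$qqpqrrqrq  (last char: 'q')
  sorted[2] = pqrrqrqpqrq$qq  (last char: 'q')
  sorted[3] = q$qqpqrrqrqpqr  (last char: 'r')
  sorted[4] = qpqrq$qqpqrrqr  (last char: 'r')
  sorted[5] = qpqrrqrqpqrq$q  (last char: 'q')
  sorted[6] = qqpqrrqrqpqrq$  (last char: '$')
  sorted[7] = qrq$qqpqrrqrqp  (last char: 'p')
  sorted[8] = qrqpqrq$qqpqrr  (last char: 'r')
  sorted[9] = qrrqrqpqrq$qqp  (last char: 'p')
  sorted[10] = rq$qqpqrrqrqpq  (last char: 'q')
  sorted[11] = rqpqrq$qqpqrrq  (last char: 'q')
  sorted[12] = rqrqpqrq$qqpqr  (last char: 'r')
  sorted[13] = rrqrqpqrq$qqpq  (last char: 'q')
Last column: qqqrrq$prpqqrq
Original string S is at sorted index 6

Answer: qqqrrq$prpqqrq
6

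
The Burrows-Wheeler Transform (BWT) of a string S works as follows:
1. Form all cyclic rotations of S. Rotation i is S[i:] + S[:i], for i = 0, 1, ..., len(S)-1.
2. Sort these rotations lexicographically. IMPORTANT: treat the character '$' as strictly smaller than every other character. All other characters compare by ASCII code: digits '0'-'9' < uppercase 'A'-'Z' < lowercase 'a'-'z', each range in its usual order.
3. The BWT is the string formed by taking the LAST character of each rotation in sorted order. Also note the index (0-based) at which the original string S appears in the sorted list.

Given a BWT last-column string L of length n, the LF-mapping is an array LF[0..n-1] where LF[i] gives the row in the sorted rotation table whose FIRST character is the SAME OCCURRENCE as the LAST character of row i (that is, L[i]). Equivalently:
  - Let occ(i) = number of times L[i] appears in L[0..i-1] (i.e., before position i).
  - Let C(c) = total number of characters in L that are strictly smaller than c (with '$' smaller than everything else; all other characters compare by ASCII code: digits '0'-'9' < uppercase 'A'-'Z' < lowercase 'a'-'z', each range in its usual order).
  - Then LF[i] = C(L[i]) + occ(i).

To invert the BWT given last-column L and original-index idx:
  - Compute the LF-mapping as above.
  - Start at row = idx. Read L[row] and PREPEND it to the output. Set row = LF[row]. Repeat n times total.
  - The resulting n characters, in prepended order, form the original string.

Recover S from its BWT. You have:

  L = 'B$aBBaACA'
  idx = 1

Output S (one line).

LF mapping: 3 0 7 4 5 8 1 6 2
Walk LF starting at row 1, prepending L[row]:
  step 1: row=1, L[1]='$', prepend. Next row=LF[1]=0
  step 2: row=0, L[0]='B', prepend. Next row=LF[0]=3
  step 3: row=3, L[3]='B', prepend. Next row=LF[3]=4
  step 4: row=4, L[4]='B', prepend. Next row=LF[4]=5
  step 5: row=5, L[5]='a', prepend. Next row=LF[5]=8
  step 6: row=8, L[8]='A', prepend. Next row=LF[8]=2
  step 7: row=2, L[2]='a', prepend. Next row=LF[2]=7
  step 8: row=7, L[7]='C', prepend. Next row=LF[7]=6
  step 9: row=6, L[6]='A', prepend. Next row=LF[6]=1
Reversed output: ACaAaBBB$

Answer: ACaAaBBB$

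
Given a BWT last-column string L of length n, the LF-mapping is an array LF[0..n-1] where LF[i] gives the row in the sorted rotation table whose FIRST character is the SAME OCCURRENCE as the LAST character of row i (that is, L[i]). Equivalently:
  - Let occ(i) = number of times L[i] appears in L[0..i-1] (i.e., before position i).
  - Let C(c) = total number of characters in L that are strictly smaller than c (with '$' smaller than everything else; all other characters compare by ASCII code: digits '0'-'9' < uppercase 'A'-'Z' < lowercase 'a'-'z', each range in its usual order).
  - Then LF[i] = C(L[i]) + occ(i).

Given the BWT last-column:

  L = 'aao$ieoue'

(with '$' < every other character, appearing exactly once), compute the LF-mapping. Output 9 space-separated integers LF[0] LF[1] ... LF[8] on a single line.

Char counts: '$':1, 'a':2, 'e':2, 'i':1, 'o':2, 'u':1
C (first-col start): C('$')=0, C('a')=1, C('e')=3, C('i')=5, C('o')=6, C('u')=8
L[0]='a': occ=0, LF[0]=C('a')+0=1+0=1
L[1]='a': occ=1, LF[1]=C('a')+1=1+1=2
L[2]='o': occ=0, LF[2]=C('o')+0=6+0=6
L[3]='$': occ=0, LF[3]=C('$')+0=0+0=0
L[4]='i': occ=0, LF[4]=C('i')+0=5+0=5
L[5]='e': occ=0, LF[5]=C('e')+0=3+0=3
L[6]='o': occ=1, LF[6]=C('o')+1=6+1=7
L[7]='u': occ=0, LF[7]=C('u')+0=8+0=8
L[8]='e': occ=1, LF[8]=C('e')+1=3+1=4

Answer: 1 2 6 0 5 3 7 8 4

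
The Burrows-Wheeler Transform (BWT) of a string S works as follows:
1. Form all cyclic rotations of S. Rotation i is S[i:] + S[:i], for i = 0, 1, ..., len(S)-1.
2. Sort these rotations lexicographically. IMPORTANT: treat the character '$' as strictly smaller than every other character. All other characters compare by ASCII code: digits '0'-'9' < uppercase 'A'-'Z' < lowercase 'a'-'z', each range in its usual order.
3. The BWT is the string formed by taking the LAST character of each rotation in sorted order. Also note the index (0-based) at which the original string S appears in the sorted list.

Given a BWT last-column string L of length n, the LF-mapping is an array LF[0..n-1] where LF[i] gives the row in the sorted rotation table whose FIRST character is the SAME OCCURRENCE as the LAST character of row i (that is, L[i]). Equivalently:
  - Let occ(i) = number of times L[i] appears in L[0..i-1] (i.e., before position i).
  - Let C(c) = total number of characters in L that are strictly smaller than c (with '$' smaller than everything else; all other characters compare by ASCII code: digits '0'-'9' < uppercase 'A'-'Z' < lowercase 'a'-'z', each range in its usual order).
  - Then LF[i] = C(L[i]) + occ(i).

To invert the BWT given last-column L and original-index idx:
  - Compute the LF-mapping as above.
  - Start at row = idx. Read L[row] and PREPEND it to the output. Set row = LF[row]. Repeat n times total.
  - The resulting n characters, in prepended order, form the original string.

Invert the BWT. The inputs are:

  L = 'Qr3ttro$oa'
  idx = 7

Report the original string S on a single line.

LF mapping: 2 6 1 8 9 7 4 0 5 3
Walk LF starting at row 7, prepending L[row]:
  step 1: row=7, L[7]='$', prepend. Next row=LF[7]=0
  step 2: row=0, L[0]='Q', prepend. Next row=LF[0]=2
  step 3: row=2, L[2]='3', prepend. Next row=LF[2]=1
  step 4: row=1, L[1]='r', prepend. Next row=LF[1]=6
  step 5: row=6, L[6]='o', prepend. Next row=LF[6]=4
  step 6: row=4, L[4]='t', prepend. Next row=LF[4]=9
  step 7: row=9, L[9]='a', prepend. Next row=LF[9]=3
  step 8: row=3, L[3]='t', prepend. Next row=LF[3]=8
  step 9: row=8, L[8]='o', prepend. Next row=LF[8]=5
  step 10: row=5, L[5]='r', prepend. Next row=LF[5]=7
Reversed output: rotator3Q$

Answer: rotator3Q$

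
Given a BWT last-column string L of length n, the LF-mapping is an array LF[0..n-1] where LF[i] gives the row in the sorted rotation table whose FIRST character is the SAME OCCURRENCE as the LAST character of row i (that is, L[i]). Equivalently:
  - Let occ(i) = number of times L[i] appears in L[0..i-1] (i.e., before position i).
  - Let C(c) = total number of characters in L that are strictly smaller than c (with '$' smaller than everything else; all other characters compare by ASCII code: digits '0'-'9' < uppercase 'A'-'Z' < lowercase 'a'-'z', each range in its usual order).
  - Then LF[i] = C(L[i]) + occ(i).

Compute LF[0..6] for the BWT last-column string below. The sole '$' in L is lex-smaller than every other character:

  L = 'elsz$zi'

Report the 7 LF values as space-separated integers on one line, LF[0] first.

Char counts: '$':1, 'e':1, 'i':1, 'l':1, 's':1, 'z':2
C (first-col start): C('$')=0, C('e')=1, C('i')=2, C('l')=3, C('s')=4, C('z')=5
L[0]='e': occ=0, LF[0]=C('e')+0=1+0=1
L[1]='l': occ=0, LF[1]=C('l')+0=3+0=3
L[2]='s': occ=0, LF[2]=C('s')+0=4+0=4
L[3]='z': occ=0, LF[3]=C('z')+0=5+0=5
L[4]='$': occ=0, LF[4]=C('$')+0=0+0=0
L[5]='z': occ=1, LF[5]=C('z')+1=5+1=6
L[6]='i': occ=0, LF[6]=C('i')+0=2+0=2

Answer: 1 3 4 5 0 6 2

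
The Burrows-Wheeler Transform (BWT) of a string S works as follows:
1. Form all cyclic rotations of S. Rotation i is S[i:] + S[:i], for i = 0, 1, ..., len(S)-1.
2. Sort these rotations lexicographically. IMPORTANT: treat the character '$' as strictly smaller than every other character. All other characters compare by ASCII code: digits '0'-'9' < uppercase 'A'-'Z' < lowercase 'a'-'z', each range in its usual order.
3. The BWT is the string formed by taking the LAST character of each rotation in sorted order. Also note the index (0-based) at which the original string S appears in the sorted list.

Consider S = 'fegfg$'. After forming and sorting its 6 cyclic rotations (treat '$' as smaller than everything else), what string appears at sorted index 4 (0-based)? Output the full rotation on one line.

All 6 rotations (rotation i = S[i:]+S[:i]):
  rot[0] = fegfg$
  rot[1] = egfg$f
  rot[2] = gfg$fe
  rot[3] = fg$feg
  rot[4] = g$fegf
  rot[5] = $fegfg
Sorted (with $ < everything):
  sorted[0] = $fegfg
  sorted[1] = egfg$f
  sorted[2] = fegfg$
  sorted[3] = fg$feg
  sorted[4] = g$fegf
  sorted[5] = gfg$fe
sorted[4] = g$fegf

Answer: g$fegf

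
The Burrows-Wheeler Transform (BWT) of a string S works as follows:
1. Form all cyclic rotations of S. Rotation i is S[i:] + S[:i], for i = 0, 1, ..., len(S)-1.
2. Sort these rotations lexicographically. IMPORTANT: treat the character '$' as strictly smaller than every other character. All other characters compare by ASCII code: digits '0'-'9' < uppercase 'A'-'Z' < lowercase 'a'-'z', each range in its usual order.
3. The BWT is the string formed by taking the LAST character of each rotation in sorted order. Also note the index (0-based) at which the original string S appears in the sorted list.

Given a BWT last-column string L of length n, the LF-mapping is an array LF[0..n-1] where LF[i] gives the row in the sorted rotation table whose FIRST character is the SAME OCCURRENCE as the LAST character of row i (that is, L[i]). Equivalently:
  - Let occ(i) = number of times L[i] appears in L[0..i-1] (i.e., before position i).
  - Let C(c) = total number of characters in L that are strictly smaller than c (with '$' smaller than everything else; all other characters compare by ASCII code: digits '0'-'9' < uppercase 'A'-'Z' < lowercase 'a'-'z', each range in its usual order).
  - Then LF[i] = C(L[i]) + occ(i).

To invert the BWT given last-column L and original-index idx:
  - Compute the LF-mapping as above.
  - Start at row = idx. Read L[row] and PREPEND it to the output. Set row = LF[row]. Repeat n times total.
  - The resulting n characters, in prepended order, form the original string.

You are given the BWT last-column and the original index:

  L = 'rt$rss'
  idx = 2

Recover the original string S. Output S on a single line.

Answer: rsstr$

Derivation:
LF mapping: 1 5 0 2 3 4
Walk LF starting at row 2, prepending L[row]:
  step 1: row=2, L[2]='$', prepend. Next row=LF[2]=0
  step 2: row=0, L[0]='r', prepend. Next row=LF[0]=1
  step 3: row=1, L[1]='t', prepend. Next row=LF[1]=5
  step 4: row=5, L[5]='s', prepend. Next row=LF[5]=4
  step 5: row=4, L[4]='s', prepend. Next row=LF[4]=3
  step 6: row=3, L[3]='r', prepend. Next row=LF[3]=2
Reversed output: rsstr$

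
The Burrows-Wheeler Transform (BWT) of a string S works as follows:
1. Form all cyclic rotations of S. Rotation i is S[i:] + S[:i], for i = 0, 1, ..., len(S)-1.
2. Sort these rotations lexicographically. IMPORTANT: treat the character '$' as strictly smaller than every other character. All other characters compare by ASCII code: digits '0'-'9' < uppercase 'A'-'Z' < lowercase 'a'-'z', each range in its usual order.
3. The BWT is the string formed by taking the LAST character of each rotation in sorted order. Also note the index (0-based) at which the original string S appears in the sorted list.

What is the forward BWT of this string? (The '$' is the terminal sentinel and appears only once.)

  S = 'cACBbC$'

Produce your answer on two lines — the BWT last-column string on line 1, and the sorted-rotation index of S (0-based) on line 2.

All 7 rotations (rotation i = S[i:]+S[:i]):
  rot[0] = cACBbC$
  rot[1] = ACBbC$c
  rot[2] = CBbC$cA
  rot[3] = BbC$cAC
  rot[4] = bC$cACB
  rot[5] = C$cACBb
  rot[6] = $cACBbC
Sorted (with $ < everything):
  sorted[0] = $cACBbC  (last char: 'C')
  sorted[1] = ACBbC$c  (last char: 'c')
  sorted[2] = BbC$cAC  (last char: 'C')
  sorted[3] = C$cACBb  (last char: 'b')
  sorted[4] = CBbC$cA  (last char: 'A')
  sorted[5] = bC$cACB  (last char: 'B')
  sorted[6] = cACBbC$  (last char: '$')
Last column: CcCbAB$
Original string S is at sorted index 6

Answer: CcCbAB$
6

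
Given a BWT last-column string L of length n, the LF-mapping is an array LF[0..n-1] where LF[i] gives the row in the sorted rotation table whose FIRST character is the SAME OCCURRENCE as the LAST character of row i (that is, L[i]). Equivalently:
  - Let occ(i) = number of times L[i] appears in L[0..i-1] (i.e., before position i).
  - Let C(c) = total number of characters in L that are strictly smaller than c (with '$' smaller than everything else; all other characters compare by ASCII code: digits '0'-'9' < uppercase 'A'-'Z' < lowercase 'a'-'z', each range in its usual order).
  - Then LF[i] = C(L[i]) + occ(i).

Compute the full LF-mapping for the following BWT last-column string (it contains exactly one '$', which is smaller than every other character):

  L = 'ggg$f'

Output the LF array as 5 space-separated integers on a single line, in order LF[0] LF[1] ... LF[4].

Answer: 2 3 4 0 1

Derivation:
Char counts: '$':1, 'f':1, 'g':3
C (first-col start): C('$')=0, C('f')=1, C('g')=2
L[0]='g': occ=0, LF[0]=C('g')+0=2+0=2
L[1]='g': occ=1, LF[1]=C('g')+1=2+1=3
L[2]='g': occ=2, LF[2]=C('g')+2=2+2=4
L[3]='$': occ=0, LF[3]=C('$')+0=0+0=0
L[4]='f': occ=0, LF[4]=C('f')+0=1+0=1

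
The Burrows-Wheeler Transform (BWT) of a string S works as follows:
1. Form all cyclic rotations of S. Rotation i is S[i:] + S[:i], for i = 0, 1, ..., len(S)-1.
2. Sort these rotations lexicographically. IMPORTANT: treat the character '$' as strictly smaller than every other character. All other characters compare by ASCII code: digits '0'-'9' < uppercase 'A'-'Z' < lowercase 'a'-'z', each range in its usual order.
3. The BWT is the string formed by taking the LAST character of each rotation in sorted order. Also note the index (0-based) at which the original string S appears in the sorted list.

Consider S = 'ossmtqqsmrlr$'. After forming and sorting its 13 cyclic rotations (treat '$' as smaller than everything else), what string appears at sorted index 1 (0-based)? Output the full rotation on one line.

Answer: lr$ossmtqqsmr

Derivation:
All 13 rotations (rotation i = S[i:]+S[:i]):
  rot[0] = ossmtqqsmrlr$
  rot[1] = ssmtqqsmrlr$o
  rot[2] = smtqqsmrlr$os
  rot[3] = mtqqsmrlr$oss
  rot[4] = tqqsmrlr$ossm
  rot[5] = qqsmrlr$ossmt
  rot[6] = qsmrlr$ossmtq
  rot[7] = smrlr$ossmtqq
  rot[8] = mrlr$ossmtqqs
  rot[9] = rlr$ossmtqqsm
  rot[10] = lr$ossmtqqsmr
  rot[11] = r$ossmtqqsmrl
  rot[12] = $ossmtqqsmrlr
Sorted (with $ < everything):
  sorted[0] = $ossmtqqsmrlr
  sorted[1] = lr$ossmtqqsmr
  sorted[2] = mrlr$ossmtqqs
  sorted[3] = mtqqsmrlr$oss
  sorted[4] = ossmtqqsmrlr$
  sorted[5] = qqsmrlr$ossmt
  sorted[6] = qsmrlr$ossmtq
  sorted[7] = r$ossmtqqsmrl
  sorted[8] = rlr$ossmtqqsm
  sorted[9] = smrlr$ossmtqq
  sorted[10] = smtqqsmrlr$os
  sorted[11] = ssmtqqsmrlr$o
  sorted[12] = tqqsmrlr$ossm
sorted[1] = lr$ossmtqqsmr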